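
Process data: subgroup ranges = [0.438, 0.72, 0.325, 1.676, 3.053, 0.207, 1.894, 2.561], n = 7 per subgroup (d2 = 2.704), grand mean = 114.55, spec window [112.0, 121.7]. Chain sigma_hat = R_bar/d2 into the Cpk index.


R_bar = (0.438 + 0.72 + 0.325 + 1.676 + 3.053 + 0.207 + 1.894 + 2.561) / 8 = 1.35925
sigma = R_bar / d2 = 1.35925 / 2.704 = 0.50268121
Cp = (USL - LSL)/(6*sigma) = (121.7 - 112.0)/(6*0.50268121) = 3.2161
Cpu = (121.7 - 114.55)/(3*0.50268121) = 4.7412
Cpl = (114.55 - 112.0)/(3*0.50268121) = 1.6909
Cpk = min(Cpu, Cpl) = 1.6909

1.6909


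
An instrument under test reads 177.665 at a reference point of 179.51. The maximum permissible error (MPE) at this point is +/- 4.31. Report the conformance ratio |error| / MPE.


e = indication - reference = 177.665 - 179.51 = -1.8450
|e| = 1.8450
ratio = |e| / MPE = 1.8450 / 4.31
ratio = 0.4281

0.4281


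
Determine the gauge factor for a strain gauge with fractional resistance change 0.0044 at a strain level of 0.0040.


GF = (dR/R) / epsilon
= 0.0044 / 0.0040
= 1.1000

1.1000


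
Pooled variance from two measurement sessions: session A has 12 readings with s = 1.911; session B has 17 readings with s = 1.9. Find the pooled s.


s_p = sqrt(((n1-1)*s1^2 + (n2-1)*s2^2) / (n1+n2-2))
numerator = (12-1)*1.911^2 + (17-1)*1.9^2 = 40.171131 + 57.76 = 97.931131
denominator = 12 + 17 - 2 = 27
s_p^2 = 97.931131 / 27 = 3.6270789
s_p = sqrt(3.6270789) = 1.9045

1.9045


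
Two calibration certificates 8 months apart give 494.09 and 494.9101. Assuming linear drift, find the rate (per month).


rate = (v2 - v1) / months
= (494.9101 - 494.09) / 8
= 0.8201 / 8
= 0.1025

0.1025


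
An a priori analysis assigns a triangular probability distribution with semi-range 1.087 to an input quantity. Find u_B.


u_B = half_width / sqrt(6)
u_B = 1.087 / 2.4494897
u_B = 0.4438

0.4438


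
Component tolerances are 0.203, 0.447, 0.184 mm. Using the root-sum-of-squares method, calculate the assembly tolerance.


RSS = sqrt(0.203^2 + 0.447^2 + 0.184^2)
= sqrt(0.274874)
= 0.5243

0.5243


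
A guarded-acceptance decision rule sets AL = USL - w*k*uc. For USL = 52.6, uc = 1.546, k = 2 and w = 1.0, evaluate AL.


U = k * uc = 2 * 1.546 = 3.092
guard band g = w * U = 1.0 * 3.092 = 3.092
AL = USL - g = 52.6 - 3.092
AL = 49.5080

49.5080


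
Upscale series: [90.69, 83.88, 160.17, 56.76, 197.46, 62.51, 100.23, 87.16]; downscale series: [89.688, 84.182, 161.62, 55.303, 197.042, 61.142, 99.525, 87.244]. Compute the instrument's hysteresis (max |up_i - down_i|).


|90.69 - 89.688| = 1.0020
|83.88 - 84.182| = 0.3020
|160.17 - 161.62| = 1.4500
|56.76 - 55.303| = 1.4570
|197.46 - 197.042| = 0.4180
|62.51 - 61.142| = 1.3680
|100.23 - 99.525| = 0.7050
|87.16 - 87.244| = 0.0840
hysteresis = max(diffs) = 1.4570

1.4570


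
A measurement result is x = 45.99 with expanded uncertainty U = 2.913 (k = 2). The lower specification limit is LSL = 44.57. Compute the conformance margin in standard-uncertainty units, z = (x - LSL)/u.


u = U / k = 2.913 / 2 = 1.4565
margin = |LSL - x| = |44.57 - 45.99| = 1.42
z = margin / u = 1.42 / 1.4565
z = 0.9749

0.9749


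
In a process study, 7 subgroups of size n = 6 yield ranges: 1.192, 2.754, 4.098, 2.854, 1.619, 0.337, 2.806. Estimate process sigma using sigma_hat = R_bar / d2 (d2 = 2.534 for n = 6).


R_bar = (1.192 + 2.754 + 4.098 + 2.854 + 1.619 + 0.337 + 2.806) / 7
R_bar = 15.66 / 7 = 2.2371429
sigma_hat = R_bar / d2 = 2.2371429 / 2.534 = 0.8829

0.8829


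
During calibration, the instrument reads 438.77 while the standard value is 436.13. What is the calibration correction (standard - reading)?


Correction = standard - reading
= 436.13 - 438.77
= -2.6400

-2.6400


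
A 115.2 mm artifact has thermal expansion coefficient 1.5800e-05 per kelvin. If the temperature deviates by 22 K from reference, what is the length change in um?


dL = L * alpha * dT
= 115.2 * 1.5800e-05 * 22
= 0.0400435 mm
dL_um = 0.0400435 * 1000 = 40.0435 um

40.0435


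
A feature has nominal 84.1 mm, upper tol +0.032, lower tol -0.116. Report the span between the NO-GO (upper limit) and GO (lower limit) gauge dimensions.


GO = nominal - lower_tol (smallest hole = maximum material condition)
GO = 84.1 - 0.116 = 83.984
NO-GO = nominal + upper_tol (largest hole = least material condition)
NO-GO = 84.1 + 0.032 = 84.132
spread = NO-GO - GO = 84.132 - 83.984 = 0.1480

0.1480


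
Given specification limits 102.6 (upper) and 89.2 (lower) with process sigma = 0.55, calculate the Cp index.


Cp = (USL - LSL) / (6 * sigma)
= (102.6 - 89.2) / (6 * 0.55)
= 13.4000 / 3.3000
= 4.0606

4.0606


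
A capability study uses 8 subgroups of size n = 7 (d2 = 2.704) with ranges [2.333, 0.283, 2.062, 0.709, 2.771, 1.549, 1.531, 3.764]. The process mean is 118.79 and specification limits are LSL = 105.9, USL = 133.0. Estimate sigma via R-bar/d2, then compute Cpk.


R_bar = (2.333 + 0.283 + 2.062 + 0.709 + 2.771 + 1.549 + 1.531 + 3.764) / 8 = 1.87525
sigma = R_bar / d2 = 1.87525 / 2.704 = 0.69350962
Cp = (USL - LSL)/(6*sigma) = (133.0 - 105.9)/(6*0.69350962) = 6.5128
Cpu = (133.0 - 118.79)/(3*0.69350962) = 6.8300
Cpl = (118.79 - 105.9)/(3*0.69350962) = 6.1955
Cpk = min(Cpu, Cpl) = 6.1955

6.1955


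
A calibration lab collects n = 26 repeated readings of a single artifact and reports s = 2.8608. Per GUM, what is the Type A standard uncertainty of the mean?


u_A = s / sqrt(n)
u_A = 2.8608 / sqrt(26)
u_A = 2.8608 / 5.0990195
u_A = 0.5610

0.5610


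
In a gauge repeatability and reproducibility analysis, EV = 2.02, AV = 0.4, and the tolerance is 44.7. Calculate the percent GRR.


GRR = sqrt(EV^2 + AV^2) = sqrt(2.02^2 + 0.4^2) = 2.0592232
%GRR = GRR / tol * 100 = 2.0592232 / 44.7 * 100
%GRR = 4.6068

4.6068


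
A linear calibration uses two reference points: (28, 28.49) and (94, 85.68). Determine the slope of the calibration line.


slope = (y2 - y1) / (x2 - x1)
= (85.68 - 28.49) / (94 - 28)
= 57.1900 / 66
= 0.8665

0.8665


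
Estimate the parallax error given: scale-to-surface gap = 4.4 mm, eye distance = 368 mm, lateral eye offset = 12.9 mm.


error = h * offset / d
= 4.4 * 12.9 / 368
= 0.1542

0.1542


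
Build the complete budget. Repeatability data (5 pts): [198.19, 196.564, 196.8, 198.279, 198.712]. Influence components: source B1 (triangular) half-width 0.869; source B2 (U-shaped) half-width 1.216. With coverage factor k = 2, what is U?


mean = (198.19 + 196.564 + 196.8 + 198.279 + 198.712) / 5 = 197.709
s = sqrt(sum((x - mean)^2)/(n-1)) = 0.96171409
u_A = s / sqrt(n) = 0.96171409 / sqrt(5) = 0.43009162
u_B1 = 0.869 / sqrt(6) = 0.35476776
u_B2 = 1.216 / sqrt(2) = 0.85984185
uc = sqrt(0.43009162^2 + 0.35476776^2 + 0.85984185^2) = 1.0247765
U = k * uc = 2 * 1.0247765
U = 2.0496

2.0496


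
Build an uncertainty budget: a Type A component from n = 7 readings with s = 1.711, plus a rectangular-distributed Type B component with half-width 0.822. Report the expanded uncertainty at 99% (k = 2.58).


u_A = s / sqrt(n) = 1.711 / sqrt(7) = 0.64669721
u_B = half_width / sqrt(3) = 0.822 / sqrt(3) = 0.47458192
uc = sqrt(u_A^2 + u_B^2) = sqrt(0.64669721^2 + 0.47458192^2) = 0.80215041
U = k * uc = 2.58 * 0.80215041
U = 2.0695

2.0695


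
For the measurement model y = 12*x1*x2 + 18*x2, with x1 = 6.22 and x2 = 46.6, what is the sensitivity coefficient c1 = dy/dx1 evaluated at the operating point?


y = 12*x1*x2 + 18*x2
dy/dx1 = 12*x2
Evaluate at x2 = 46.6: c1 = 12 * 46.6
c1 = 559.2000

559.2000


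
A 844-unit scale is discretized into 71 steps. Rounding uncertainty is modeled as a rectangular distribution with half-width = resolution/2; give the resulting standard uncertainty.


resolution = range / divisions
resolution = 844 / 71 = 11.887324
u_res = resolution / (2*sqrt(3))
u_res = 11.887324 / 3.4641016
u_res = 3.4316

3.4316


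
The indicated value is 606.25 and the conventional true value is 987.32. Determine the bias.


Systematic error = measured - true
= 606.25 - 987.32
= -381.0700

-381.0700


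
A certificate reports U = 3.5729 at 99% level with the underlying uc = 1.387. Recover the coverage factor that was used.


k = U / uc
k = 3.5729 / 1.387
k = 2.576

2.576


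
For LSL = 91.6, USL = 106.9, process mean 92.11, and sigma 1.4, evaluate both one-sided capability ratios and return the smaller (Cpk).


Cpu = (USL - mean) / (3*sigma) = (106.9 - 92.11) / (3*1.4) = 3.5214
Cpl = (mean - LSL) / (3*sigma) = (92.11 - 91.6) / (3*1.4) = 0.1214
Cpk = min(Cpu, Cpl) = 0.1214

0.1214


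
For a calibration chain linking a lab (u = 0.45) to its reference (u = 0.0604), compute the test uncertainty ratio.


TUR = u_lab / u_ref
= 0.45 / 0.0604
= 7.4503

7.4503


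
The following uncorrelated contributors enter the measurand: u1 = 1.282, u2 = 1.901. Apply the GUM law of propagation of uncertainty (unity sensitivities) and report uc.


uc = sqrt(1.282^2 + 1.901^2)
uc = sqrt(5.257325)
uc = 2.2929

2.2929


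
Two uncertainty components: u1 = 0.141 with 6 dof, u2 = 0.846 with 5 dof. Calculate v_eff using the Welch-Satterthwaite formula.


uc = sqrt(u1^2 + u2^2) = sqrt(0.141^2 + 0.846^2) = 0.85766952
v_eff = uc^4 / (u1^4/v1 + u2^4/v2)
= 0.85766952^4 / (0.141^4/6 + 0.846^4/5)
= 0.54110295 / 0.10251575
v_eff = 5.2782

5.2782


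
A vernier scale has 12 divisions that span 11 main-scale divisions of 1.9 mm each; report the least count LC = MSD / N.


LC = MSD / n_div
= 1.9 / 12
= 0.1583

0.1583


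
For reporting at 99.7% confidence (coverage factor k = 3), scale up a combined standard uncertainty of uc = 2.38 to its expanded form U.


U = k * uc
U = 3 * 2.38
U = 7.1400

7.1400


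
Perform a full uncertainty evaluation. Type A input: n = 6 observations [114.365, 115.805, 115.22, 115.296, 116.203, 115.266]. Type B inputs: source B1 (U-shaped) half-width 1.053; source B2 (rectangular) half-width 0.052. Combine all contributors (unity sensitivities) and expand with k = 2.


mean = (114.365 + 115.805 + 115.22 + 115.296 + 116.203 + 115.266) / 6 = 115.3591667
s = sqrt(sum((x - mean)^2)/(n-1)) = 0.62148642
u_A = s / sqrt(n) = 0.62148642 / sqrt(6) = 0.25372077
u_B1 = 1.053 / sqrt(2) = 0.74458344
u_B2 = 0.052 / sqrt(3) = 0.030022214
uc = sqrt(0.25372077^2 + 0.74458344^2 + 0.030022214^2) = 0.7871976
U = k * uc = 2 * 0.7871976
U = 1.5744

1.5744


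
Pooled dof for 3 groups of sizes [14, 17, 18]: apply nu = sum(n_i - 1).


nu = sum_i (n_i - 1)
nu = ((14 - 1) + (17 - 1) + (18 - 1))
nu = 13 + 16 + 17
nu = 46

46


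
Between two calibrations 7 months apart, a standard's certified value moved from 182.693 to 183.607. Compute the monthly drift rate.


rate = (v2 - v1) / months
= (183.607 - 182.693) / 7
= 0.9140 / 7
= 0.1306

0.1306


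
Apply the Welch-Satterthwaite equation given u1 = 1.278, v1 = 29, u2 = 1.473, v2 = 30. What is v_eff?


uc = sqrt(u1^2 + u2^2) = sqrt(1.278^2 + 1.473^2) = 1.9501315
v_eff = uc^4 / (u1^4/v1 + u2^4/v2)
= 1.9501315^4 / (1.278^4/29 + 1.473^4/30)
= 14.462907 / 0.24891091
v_eff = 58.1048

58.1048


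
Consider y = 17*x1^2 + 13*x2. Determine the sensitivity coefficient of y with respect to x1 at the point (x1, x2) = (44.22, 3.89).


y = 17*x1^2 + 13*x2
dy/dx1 = 2*17*x1
Evaluate at x1 = 44.22: c1 = 34 * 44.22
c1 = 1503.4800

1503.4800


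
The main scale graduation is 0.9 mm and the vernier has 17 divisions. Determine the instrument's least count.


LC = MSD / n_div
= 0.9 / 17
= 0.0529

0.0529


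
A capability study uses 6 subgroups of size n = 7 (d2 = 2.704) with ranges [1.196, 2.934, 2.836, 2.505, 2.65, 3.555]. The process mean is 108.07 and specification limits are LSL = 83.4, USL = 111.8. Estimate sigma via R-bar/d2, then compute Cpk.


R_bar = (1.196 + 2.934 + 2.836 + 2.505 + 2.65 + 3.555) / 6 = 2.6126667
sigma = R_bar / d2 = 2.6126667 / 2.704 = 0.96622289
Cp = (USL - LSL)/(6*sigma) = (111.8 - 83.4)/(6*0.96622289) = 4.8988
Cpu = (111.8 - 108.07)/(3*0.96622289) = 1.2868
Cpl = (108.07 - 83.4)/(3*0.96622289) = 8.5108
Cpk = min(Cpu, Cpl) = 1.2868

1.2868


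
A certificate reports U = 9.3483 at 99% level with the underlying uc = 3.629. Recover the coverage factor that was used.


k = U / uc
k = 9.3483 / 3.629
k = 2.576

2.576


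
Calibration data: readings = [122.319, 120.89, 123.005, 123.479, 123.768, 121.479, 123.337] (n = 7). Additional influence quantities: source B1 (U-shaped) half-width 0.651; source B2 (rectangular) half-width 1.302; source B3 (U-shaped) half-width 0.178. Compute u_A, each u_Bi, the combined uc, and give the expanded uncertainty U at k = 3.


mean = (122.319 + 120.89 + 123.005 + 123.479 + 123.768 + 121.479 + 123.337) / 7 = 122.611
s = sqrt(sum((x - mean)^2)/(n-1)) = 1.0880345
u_A = s / sqrt(n) = 1.0880345 / sqrt(7) = 0.41123839
u_B1 = 0.651 / sqrt(2) = 0.46032651
u_B2 = 1.302 / sqrt(3) = 0.75171005
u_B3 = 0.178 / sqrt(2) = 0.12586501
uc = sqrt(0.41123839^2 + 0.46032651^2 + 0.75171005^2 + 0.12586501^2) = 0.98077903
U = k * uc = 3 * 0.98077903
U = 2.9423

2.9423


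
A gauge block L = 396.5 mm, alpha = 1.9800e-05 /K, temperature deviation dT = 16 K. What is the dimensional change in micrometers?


dL = L * alpha * dT
= 396.5 * 1.9800e-05 * 16
= 0.1256112 mm
dL_um = 0.1256112 * 1000 = 125.6112 um

125.6112


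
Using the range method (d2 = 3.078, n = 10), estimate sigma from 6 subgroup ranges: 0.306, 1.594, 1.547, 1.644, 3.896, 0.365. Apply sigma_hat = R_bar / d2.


R_bar = (0.306 + 1.594 + 1.547 + 1.644 + 3.896 + 0.365) / 6
R_bar = 9.352 / 6 = 1.5586667
sigma_hat = R_bar / d2 = 1.5586667 / 3.078 = 0.5064

0.5064


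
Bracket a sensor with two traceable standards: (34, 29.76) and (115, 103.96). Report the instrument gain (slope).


slope = (y2 - y1) / (x2 - x1)
= (103.96 - 29.76) / (115 - 34)
= 74.2000 / 81
= 0.9160

0.9160


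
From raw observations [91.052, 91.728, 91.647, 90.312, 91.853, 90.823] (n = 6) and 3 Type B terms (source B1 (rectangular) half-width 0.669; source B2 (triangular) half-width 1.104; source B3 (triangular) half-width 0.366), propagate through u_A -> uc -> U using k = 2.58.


mean = (91.052 + 91.728 + 91.647 + 90.312 + 91.853 + 90.823) / 6 = 91.23583333
s = sqrt(sum((x - mean)^2)/(n-1)) = 0.60825568
u_A = s / sqrt(n) = 0.60825568 / sqrt(6) = 0.24831934
u_B1 = 0.669 / sqrt(3) = 0.38624733
u_B2 = 1.104 / sqrt(6) = 0.45070611
u_B3 = 0.366 / sqrt(6) = 0.14941887
uc = sqrt(0.24831934^2 + 0.38624733^2 + 0.45070611^2 + 0.14941887^2) = 0.66053879
U = k * uc = 2.58 * 0.66053879
U = 1.7042

1.7042


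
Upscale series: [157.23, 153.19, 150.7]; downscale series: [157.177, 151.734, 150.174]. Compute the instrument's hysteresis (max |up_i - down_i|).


|157.23 - 157.177| = 0.0530
|153.19 - 151.734| = 1.4560
|150.7 - 150.174| = 0.5260
hysteresis = max(diffs) = 1.4560

1.4560


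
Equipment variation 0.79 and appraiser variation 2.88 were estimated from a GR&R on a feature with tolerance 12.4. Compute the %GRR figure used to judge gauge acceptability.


GRR = sqrt(EV^2 + AV^2) = sqrt(0.79^2 + 2.88^2) = 2.9863858
%GRR = GRR / tol * 100 = 2.9863858 / 12.4 * 100
%GRR = 24.0838

24.0838


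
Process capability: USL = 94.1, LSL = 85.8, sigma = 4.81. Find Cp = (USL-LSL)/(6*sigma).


Cp = (USL - LSL) / (6 * sigma)
= (94.1 - 85.8) / (6 * 4.81)
= 8.3000 / 28.8600
= 0.2876

0.2876


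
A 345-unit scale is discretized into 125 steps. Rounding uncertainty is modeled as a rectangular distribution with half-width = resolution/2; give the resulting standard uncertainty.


resolution = range / divisions
resolution = 345 / 125 = 2.76
u_res = resolution / (2*sqrt(3))
u_res = 2.76 / 3.4641016
u_res = 0.7967

0.7967


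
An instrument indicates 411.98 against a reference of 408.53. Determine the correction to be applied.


Correction = standard - reading
= 408.53 - 411.98
= -3.4500

-3.4500


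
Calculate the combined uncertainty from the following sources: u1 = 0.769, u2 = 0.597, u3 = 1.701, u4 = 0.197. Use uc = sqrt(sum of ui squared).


uc = sqrt(0.769^2 + 0.597^2 + 1.701^2 + 0.197^2)
uc = sqrt(3.87998)
uc = 1.9698

1.9698


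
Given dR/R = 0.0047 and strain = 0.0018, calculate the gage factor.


GF = (dR/R) / epsilon
= 0.0047 / 0.0018
= 2.6111

2.6111


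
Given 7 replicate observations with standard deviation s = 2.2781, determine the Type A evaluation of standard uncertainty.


u_A = s / sqrt(n)
u_A = 2.2781 / sqrt(7)
u_A = 2.2781 / 2.6457513
u_A = 0.8610

0.8610


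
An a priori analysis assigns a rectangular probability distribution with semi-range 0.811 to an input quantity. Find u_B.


u_B = half_width / sqrt(3)
u_B = 0.811 / 1.7320508
u_B = 0.4682

0.4682


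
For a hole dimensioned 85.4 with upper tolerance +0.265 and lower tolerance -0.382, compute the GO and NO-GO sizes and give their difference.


GO = nominal - lower_tol (smallest hole = maximum material condition)
GO = 85.4 - 0.382 = 85.018
NO-GO = nominal + upper_tol (largest hole = least material condition)
NO-GO = 85.4 + 0.265 = 85.665
spread = NO-GO - GO = 85.665 - 85.018 = 0.6470

0.6470


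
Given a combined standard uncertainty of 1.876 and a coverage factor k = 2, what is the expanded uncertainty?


U = k * uc
U = 2 * 1.876
U = 3.7520

3.7520


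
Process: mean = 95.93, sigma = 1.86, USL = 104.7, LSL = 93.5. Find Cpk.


Cpu = (USL - mean) / (3*sigma) = (104.7 - 95.93) / (3*1.86) = 1.5717
Cpl = (mean - LSL) / (3*sigma) = (95.93 - 93.5) / (3*1.86) = 0.4355
Cpk = min(Cpu, Cpl) = 0.4355

0.4355


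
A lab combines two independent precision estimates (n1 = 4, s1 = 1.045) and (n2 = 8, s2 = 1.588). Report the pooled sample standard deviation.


s_p = sqrt(((n1-1)*s1^2 + (n2-1)*s2^2) / (n1+n2-2))
numerator = (4-1)*1.045^2 + (8-1)*1.588^2 = 3.276075 + 17.652208 = 20.928283
denominator = 4 + 8 - 2 = 10
s_p^2 = 20.928283 / 10 = 2.0928283
s_p = sqrt(2.0928283) = 1.4467

1.4467


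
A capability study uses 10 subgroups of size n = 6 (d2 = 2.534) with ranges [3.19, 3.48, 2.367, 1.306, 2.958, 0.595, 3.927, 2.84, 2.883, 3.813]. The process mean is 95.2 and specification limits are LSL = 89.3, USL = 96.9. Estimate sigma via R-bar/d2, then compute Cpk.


R_bar = (3.19 + 3.48 + 2.367 + 1.306 + 2.958 + 0.595 + 3.927 + 2.84 + 2.883 + 3.813) / 10 = 2.7359
sigma = R_bar / d2 = 2.7359 / 2.534 = 1.0796764
Cp = (USL - LSL)/(6*sigma) = (96.9 - 89.3)/(6*1.0796764) = 1.1732
Cpu = (96.9 - 95.2)/(3*1.0796764) = 0.5248
Cpl = (95.2 - 89.3)/(3*1.0796764) = 1.8215
Cpk = min(Cpu, Cpl) = 0.5248

0.5248


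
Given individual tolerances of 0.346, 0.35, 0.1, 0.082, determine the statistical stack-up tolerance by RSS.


RSS = sqrt(0.346^2 + 0.35^2 + 0.1^2 + 0.082^2)
= sqrt(0.25894)
= 0.5089

0.5089


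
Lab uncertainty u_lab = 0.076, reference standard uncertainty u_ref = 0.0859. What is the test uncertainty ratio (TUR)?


TUR = u_lab / u_ref
= 0.076 / 0.0859
= 0.8847

0.8847


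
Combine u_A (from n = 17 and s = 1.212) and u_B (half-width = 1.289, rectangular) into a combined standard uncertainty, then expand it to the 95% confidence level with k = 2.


u_A = s / sqrt(n) = 1.212 / sqrt(17) = 0.29395318
u_B = half_width / sqrt(3) = 1.289 / sqrt(3) = 0.7442045
uc = sqrt(u_A^2 + u_B^2) = sqrt(0.29395318^2 + 0.7442045^2) = 0.80015549
U = k * uc = 2 * 0.80015549
U = 1.6003

1.6003


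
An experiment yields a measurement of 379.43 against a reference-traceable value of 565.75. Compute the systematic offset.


Systematic error = measured - true
= 379.43 - 565.75
= -186.3200

-186.3200


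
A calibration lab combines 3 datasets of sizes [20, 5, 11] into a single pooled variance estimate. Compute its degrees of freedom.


nu = sum_i (n_i - 1)
nu = ((20 - 1) + (5 - 1) + (11 - 1))
nu = 19 + 4 + 10
nu = 33

33


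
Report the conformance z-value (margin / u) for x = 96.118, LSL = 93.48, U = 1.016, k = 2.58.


u = U / k = 1.016 / 2.58 = 0.39379845
margin = |LSL - x| = |93.48 - 96.118| = 2.638
z = margin / u = 2.638 / 0.39379845
z = 6.6989

6.6989


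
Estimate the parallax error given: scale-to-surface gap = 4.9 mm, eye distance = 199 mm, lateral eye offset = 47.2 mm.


error = h * offset / d
= 4.9 * 47.2 / 199
= 1.1622

1.1622


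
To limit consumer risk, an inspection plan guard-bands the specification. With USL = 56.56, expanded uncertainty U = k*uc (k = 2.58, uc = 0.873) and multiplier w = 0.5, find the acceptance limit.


U = k * uc = 2.58 * 0.873 = 2.25234
guard band g = w * U = 0.5 * 2.25234 = 1.12617
AL = USL - g = 56.56 - 1.12617
AL = 55.4338

55.4338


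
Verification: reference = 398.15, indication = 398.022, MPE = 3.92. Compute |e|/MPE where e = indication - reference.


e = indication - reference = 398.022 - 398.15 = -0.1280
|e| = 0.1280
ratio = |e| / MPE = 0.1280 / 3.92
ratio = 0.0327

0.0327


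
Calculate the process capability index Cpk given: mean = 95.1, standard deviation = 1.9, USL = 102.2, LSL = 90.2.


Cpu = (USL - mean) / (3*sigma) = (102.2 - 95.1) / (3*1.9) = 1.2456
Cpl = (mean - LSL) / (3*sigma) = (95.1 - 90.2) / (3*1.9) = 0.8596
Cpk = min(Cpu, Cpl) = 0.8596

0.8596


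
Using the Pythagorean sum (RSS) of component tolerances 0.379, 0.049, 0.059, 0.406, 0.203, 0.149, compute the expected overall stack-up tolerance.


RSS = sqrt(0.379^2 + 0.049^2 + 0.059^2 + 0.406^2 + 0.203^2 + 0.149^2)
= sqrt(0.377769)
= 0.6146

0.6146


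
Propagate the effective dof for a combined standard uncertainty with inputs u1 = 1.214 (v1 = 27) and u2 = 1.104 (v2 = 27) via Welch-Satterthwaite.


uc = sqrt(u1^2 + u2^2) = sqrt(1.214^2 + 1.104^2) = 1.640918
v_eff = uc^4 / (u1^4/v1 + u2^4/v2)
= 1.640918^4 / (1.214^4/27 + 1.104^4/27)
= 7.2501588 / 0.13546619
v_eff = 53.5201

53.5201


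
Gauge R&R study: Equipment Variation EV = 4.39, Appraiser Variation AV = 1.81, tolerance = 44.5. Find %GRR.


GRR = sqrt(EV^2 + AV^2) = sqrt(4.39^2 + 1.81^2) = 4.7484945
%GRR = GRR / tol * 100 = 4.7484945 / 44.5 * 100
%GRR = 10.6708

10.6708


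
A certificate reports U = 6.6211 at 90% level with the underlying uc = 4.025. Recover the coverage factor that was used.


k = U / uc
k = 6.6211 / 4.025
k = 1.645

1.645


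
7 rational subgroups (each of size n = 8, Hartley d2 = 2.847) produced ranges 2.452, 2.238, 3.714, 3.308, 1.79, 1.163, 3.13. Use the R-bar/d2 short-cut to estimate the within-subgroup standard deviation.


R_bar = (2.452 + 2.238 + 3.714 + 3.308 + 1.79 + 1.163 + 3.13) / 7
R_bar = 17.795 / 7 = 2.5421429
sigma_hat = R_bar / d2 = 2.5421429 / 2.847 = 0.8929

0.8929


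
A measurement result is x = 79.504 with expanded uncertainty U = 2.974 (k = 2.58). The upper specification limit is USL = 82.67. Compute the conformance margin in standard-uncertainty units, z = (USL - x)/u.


u = U / k = 2.974 / 2.58 = 1.1527132
margin = |USL - x| = |82.67 - 79.504| = 3.166
z = margin / u = 3.166 / 1.1527132
z = 2.7466

2.7466


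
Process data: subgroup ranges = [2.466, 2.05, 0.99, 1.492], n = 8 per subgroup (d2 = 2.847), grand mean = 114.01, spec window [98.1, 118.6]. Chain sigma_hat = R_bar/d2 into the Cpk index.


R_bar = (2.466 + 2.05 + 0.99 + 1.492) / 4 = 1.7495
sigma = R_bar / d2 = 1.7495 / 2.847 = 0.6145065
Cp = (USL - LSL)/(6*sigma) = (118.6 - 98.1)/(6*0.6145065) = 5.5600
Cpu = (118.6 - 114.01)/(3*0.6145065) = 2.4898
Cpl = (114.01 - 98.1)/(3*0.6145065) = 8.6302
Cpk = min(Cpu, Cpl) = 2.4898

2.4898


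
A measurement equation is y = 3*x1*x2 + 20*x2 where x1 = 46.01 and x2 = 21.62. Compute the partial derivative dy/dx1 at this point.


y = 3*x1*x2 + 20*x2
dy/dx1 = 3*x2
Evaluate at x2 = 21.62: c1 = 3 * 21.62
c1 = 64.8600

64.8600


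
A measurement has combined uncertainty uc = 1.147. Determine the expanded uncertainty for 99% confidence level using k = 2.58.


U = k * uc
U = 2.58 * 1.147
U = 2.9593

2.9593


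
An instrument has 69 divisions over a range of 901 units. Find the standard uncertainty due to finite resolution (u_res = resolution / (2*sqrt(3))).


resolution = range / divisions
resolution = 901 / 69 = 13.057971
u_res = resolution / (2*sqrt(3))
u_res = 13.057971 / 3.4641016
u_res = 3.7695

3.7695


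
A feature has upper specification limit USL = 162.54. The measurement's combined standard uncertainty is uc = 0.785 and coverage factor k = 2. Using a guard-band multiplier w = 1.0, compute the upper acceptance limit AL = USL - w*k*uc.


U = k * uc = 2 * 0.785 = 1.57
guard band g = w * U = 1.0 * 1.57 = 1.57
AL = USL - g = 162.54 - 1.57
AL = 160.9700

160.9700


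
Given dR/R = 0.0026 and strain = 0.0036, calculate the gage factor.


GF = (dR/R) / epsilon
= 0.0026 / 0.0036
= 0.7222

0.7222


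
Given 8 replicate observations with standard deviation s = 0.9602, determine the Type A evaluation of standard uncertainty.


u_A = s / sqrt(n)
u_A = 0.9602 / sqrt(8)
u_A = 0.9602 / 2.8284271
u_A = 0.3395

0.3395


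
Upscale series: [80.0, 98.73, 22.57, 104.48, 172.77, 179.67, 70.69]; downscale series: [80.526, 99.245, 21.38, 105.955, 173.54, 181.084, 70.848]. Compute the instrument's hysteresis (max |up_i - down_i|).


|80.0 - 80.526| = 0.5260
|98.73 - 99.245| = 0.5150
|22.57 - 21.38| = 1.1900
|104.48 - 105.955| = 1.4750
|172.77 - 173.54| = 0.7700
|179.67 - 181.084| = 1.4140
|70.69 - 70.848| = 0.1580
hysteresis = max(diffs) = 1.4750

1.4750


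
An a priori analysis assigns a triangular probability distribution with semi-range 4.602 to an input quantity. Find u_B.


u_B = half_width / sqrt(6)
u_B = 4.602 / 2.4494897
u_B = 1.8788

1.8788


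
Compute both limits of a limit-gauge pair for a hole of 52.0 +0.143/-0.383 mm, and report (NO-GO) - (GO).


GO = nominal - lower_tol (smallest hole = maximum material condition)
GO = 52.0 - 0.383 = 51.617
NO-GO = nominal + upper_tol (largest hole = least material condition)
NO-GO = 52.0 + 0.143 = 52.143
spread = NO-GO - GO = 52.143 - 51.617 = 0.5260

0.5260


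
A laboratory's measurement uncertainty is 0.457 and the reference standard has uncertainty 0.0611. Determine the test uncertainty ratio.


TUR = u_lab / u_ref
= 0.457 / 0.0611
= 7.4795

7.4795


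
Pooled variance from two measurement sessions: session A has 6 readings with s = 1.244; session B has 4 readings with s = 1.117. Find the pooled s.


s_p = sqrt(((n1-1)*s1^2 + (n2-1)*s2^2) / (n1+n2-2))
numerator = (6-1)*1.244^2 + (4-1)*1.117^2 = 7.73768 + 3.743067 = 11.480747
denominator = 6 + 4 - 2 = 8
s_p^2 = 11.480747 / 8 = 1.4350934
s_p = sqrt(1.4350934) = 1.1980

1.1980


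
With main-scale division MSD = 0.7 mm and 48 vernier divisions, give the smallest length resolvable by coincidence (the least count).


LC = MSD / n_div
= 0.7 / 48
= 0.0146

0.0146


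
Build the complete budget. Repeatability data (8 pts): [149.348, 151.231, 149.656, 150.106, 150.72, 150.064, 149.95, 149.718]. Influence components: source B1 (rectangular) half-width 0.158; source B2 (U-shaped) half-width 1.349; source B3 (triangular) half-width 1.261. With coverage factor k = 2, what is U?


mean = (149.348 + 151.231 + 149.656 + 150.106 + 150.72 + 150.064 + 149.95 + 149.718) / 8 = 150.099125
s = sqrt(sum((x - mean)^2)/(n-1)) = 0.60897465
u_A = s / sqrt(n) = 0.60897465 / sqrt(8) = 0.21530505
u_B1 = 0.158 / sqrt(3) = 0.091221343
u_B2 = 1.349 / sqrt(2) = 0.95388705
u_B3 = 1.261 / sqrt(6) = 0.51480109
uc = sqrt(0.21530505^2 + 0.091221343^2 + 0.95388705^2 + 0.51480109^2) = 1.1088725
U = k * uc = 2 * 1.1088725
U = 2.2177

2.2177


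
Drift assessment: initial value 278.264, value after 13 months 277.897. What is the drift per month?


rate = (v2 - v1) / months
= (277.897 - 278.264) / 13
= -0.3670 / 13
= -0.0282

-0.0282


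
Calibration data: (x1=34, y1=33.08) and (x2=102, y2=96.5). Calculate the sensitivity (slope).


slope = (y2 - y1) / (x2 - x1)
= (96.5 - 33.08) / (102 - 34)
= 63.4200 / 68
= 0.9326

0.9326


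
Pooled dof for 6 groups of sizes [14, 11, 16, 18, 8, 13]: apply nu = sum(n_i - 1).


nu = sum_i (n_i - 1)
nu = ((14 - 1) + (11 - 1) + (16 - 1) + (18 - 1) + (8 - 1) + (13 - 1))
nu = 13 + 10 + 15 + 17 + 7 + 12
nu = 74

74


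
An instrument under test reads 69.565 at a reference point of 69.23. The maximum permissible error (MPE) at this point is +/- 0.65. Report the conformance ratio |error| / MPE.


e = indication - reference = 69.565 - 69.23 = 0.3350
|e| = 0.3350
ratio = |e| / MPE = 0.3350 / 0.65
ratio = 0.5154

0.5154


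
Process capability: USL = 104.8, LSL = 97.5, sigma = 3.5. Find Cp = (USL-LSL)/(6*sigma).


Cp = (USL - LSL) / (6 * sigma)
= (104.8 - 97.5) / (6 * 3.5)
= 7.3000 / 21.0000
= 0.3476

0.3476


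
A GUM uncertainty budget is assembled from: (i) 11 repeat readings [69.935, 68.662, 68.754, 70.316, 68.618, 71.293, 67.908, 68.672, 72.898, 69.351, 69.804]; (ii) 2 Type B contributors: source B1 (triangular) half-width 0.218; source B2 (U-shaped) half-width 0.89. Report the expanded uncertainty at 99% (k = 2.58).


mean = (69.935 + 68.662 + 68.754 + 70.316 + 68.618 + 71.293 + 67.908 + 68.672 + 72.898 + 69.351 + 69.804) / 11 = 69.65554545
s = sqrt(sum((x - mean)^2)/(n-1)) = 1.439498
u_A = s / sqrt(n) = 1.439498 / sqrt(11) = 0.43402498
u_B1 = 0.218 / sqrt(6) = 0.088998127
u_B2 = 0.89 / sqrt(2) = 0.62932504
uc = sqrt(0.43402498^2 + 0.088998127^2 + 0.62932504^2) = 0.76964171
U = k * uc = 2.58 * 0.76964171
U = 1.9857

1.9857


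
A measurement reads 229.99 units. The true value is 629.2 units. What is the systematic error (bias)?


Systematic error = measured - true
= 229.99 - 629.2
= -399.2100

-399.2100


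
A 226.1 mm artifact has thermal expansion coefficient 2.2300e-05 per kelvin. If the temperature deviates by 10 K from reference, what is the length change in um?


dL = L * alpha * dT
= 226.1 * 2.2300e-05 * 10
= 0.0504203 mm
dL_um = 0.0504203 * 1000 = 50.4203 um

50.4203


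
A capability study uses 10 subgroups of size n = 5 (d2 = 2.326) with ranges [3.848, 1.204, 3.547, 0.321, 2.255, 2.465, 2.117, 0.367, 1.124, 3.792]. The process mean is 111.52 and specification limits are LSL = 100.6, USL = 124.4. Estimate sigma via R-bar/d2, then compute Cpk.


R_bar = (3.848 + 1.204 + 3.547 + 0.321 + 2.255 + 2.465 + 2.117 + 0.367 + 1.124 + 3.792) / 10 = 2.104
sigma = R_bar / d2 = 2.104 / 2.326 = 0.90455718
Cp = (USL - LSL)/(6*sigma) = (124.4 - 100.6)/(6*0.90455718) = 4.3852
Cpu = (124.4 - 111.52)/(3*0.90455718) = 4.7463
Cpl = (111.52 - 100.6)/(3*0.90455718) = 4.0241
Cpk = min(Cpu, Cpl) = 4.0241

4.0241


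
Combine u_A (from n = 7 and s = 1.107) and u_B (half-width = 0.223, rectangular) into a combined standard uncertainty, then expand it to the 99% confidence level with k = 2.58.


u_A = s / sqrt(n) = 1.107 / sqrt(7) = 0.41840667
u_B = half_width / sqrt(3) = 0.223 / sqrt(3) = 0.12874911
uc = sqrt(u_A^2 + u_B^2) = sqrt(0.41840667^2 + 0.12874911^2) = 0.4377676
U = k * uc = 2.58 * 0.4377676
U = 1.1294

1.1294


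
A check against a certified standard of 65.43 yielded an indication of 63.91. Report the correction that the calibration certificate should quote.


Correction = standard - reading
= 65.43 - 63.91
= 1.5200

1.5200


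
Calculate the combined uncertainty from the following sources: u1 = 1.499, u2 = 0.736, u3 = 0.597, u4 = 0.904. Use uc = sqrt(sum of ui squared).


uc = sqrt(1.499^2 + 0.736^2 + 0.597^2 + 0.904^2)
uc = sqrt(3.962322)
uc = 1.9906

1.9906


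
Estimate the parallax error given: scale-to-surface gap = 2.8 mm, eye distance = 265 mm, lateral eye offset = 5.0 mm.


error = h * offset / d
= 2.8 * 5.0 / 265
= 0.0528

0.0528


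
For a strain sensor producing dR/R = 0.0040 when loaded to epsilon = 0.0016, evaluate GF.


GF = (dR/R) / epsilon
= 0.0040 / 0.0016
= 2.5000

2.5000


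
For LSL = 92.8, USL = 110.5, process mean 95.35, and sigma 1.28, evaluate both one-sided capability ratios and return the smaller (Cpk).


Cpu = (USL - mean) / (3*sigma) = (110.5 - 95.35) / (3*1.28) = 3.9453
Cpl = (mean - LSL) / (3*sigma) = (95.35 - 92.8) / (3*1.28) = 0.6641
Cpk = min(Cpu, Cpl) = 0.6641

0.6641


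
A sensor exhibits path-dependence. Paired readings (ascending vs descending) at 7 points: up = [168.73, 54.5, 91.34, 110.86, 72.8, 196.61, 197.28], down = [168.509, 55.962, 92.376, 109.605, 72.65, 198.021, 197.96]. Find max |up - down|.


|168.73 - 168.509| = 0.2210
|54.5 - 55.962| = 1.4620
|91.34 - 92.376| = 1.0360
|110.86 - 109.605| = 1.2550
|72.8 - 72.65| = 0.1500
|196.61 - 198.021| = 1.4110
|197.28 - 197.96| = 0.6800
hysteresis = max(diffs) = 1.4620

1.4620


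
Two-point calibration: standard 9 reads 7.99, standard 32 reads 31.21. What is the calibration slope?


slope = (y2 - y1) / (x2 - x1)
= (31.21 - 7.99) / (32 - 9)
= 23.2200 / 23
= 1.0096

1.0096


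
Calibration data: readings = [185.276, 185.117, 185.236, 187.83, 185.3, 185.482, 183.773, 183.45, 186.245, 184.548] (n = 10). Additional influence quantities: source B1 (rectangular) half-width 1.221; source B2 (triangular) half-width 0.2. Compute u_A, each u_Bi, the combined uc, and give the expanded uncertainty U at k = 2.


mean = (185.276 + 185.117 + 185.236 + 187.83 + 185.3 + 185.482 + 183.773 + 183.45 + 186.245 + 184.548) / 10 = 185.2257
s = sqrt(sum((x - mean)^2)/(n-1)) = 1.2306158
u_A = s / sqrt(n) = 1.2306158 / sqrt(10) = 0.38915489
u_B1 = 1.221 / sqrt(3) = 0.70494468
u_B2 = 0.2 / sqrt(6) = 0.081649658
uc = sqrt(0.38915489^2 + 0.70494468^2 + 0.081649658^2) = 0.8093548
U = k * uc = 2 * 0.8093548
U = 1.6187

1.6187


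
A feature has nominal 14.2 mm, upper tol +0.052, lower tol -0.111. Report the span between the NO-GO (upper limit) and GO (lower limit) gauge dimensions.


GO = nominal - lower_tol (smallest hole = maximum material condition)
GO = 14.2 - 0.111 = 14.089
NO-GO = nominal + upper_tol (largest hole = least material condition)
NO-GO = 14.2 + 0.052 = 14.252
spread = NO-GO - GO = 14.252 - 14.089 = 0.1630

0.1630


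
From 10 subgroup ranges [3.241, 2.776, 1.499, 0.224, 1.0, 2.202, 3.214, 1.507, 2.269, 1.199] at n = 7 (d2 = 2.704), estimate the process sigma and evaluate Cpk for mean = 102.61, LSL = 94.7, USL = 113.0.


R_bar = (3.241 + 2.776 + 1.499 + 0.224 + 1.0 + 2.202 + 3.214 + 1.507 + 2.269 + 1.199) / 10 = 1.9131
sigma = R_bar / d2 = 1.9131 / 2.704 = 0.7075074
Cp = (USL - LSL)/(6*sigma) = (113.0 - 94.7)/(6*0.7075074) = 4.3109
Cpu = (113.0 - 102.61)/(3*0.7075074) = 4.8951
Cpl = (102.61 - 94.7)/(3*0.7075074) = 3.7267
Cpk = min(Cpu, Cpl) = 3.7267

3.7267


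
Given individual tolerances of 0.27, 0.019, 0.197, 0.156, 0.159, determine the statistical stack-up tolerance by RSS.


RSS = sqrt(0.27^2 + 0.019^2 + 0.197^2 + 0.156^2 + 0.159^2)
= sqrt(0.161687)
= 0.4021

0.4021


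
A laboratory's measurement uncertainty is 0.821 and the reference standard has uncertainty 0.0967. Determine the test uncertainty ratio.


TUR = u_lab / u_ref
= 0.821 / 0.0967
= 8.4902

8.4902


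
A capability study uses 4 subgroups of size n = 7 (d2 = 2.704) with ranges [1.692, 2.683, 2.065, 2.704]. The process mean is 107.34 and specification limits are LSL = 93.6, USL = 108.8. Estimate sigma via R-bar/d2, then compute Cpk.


R_bar = (1.692 + 2.683 + 2.065 + 2.704) / 4 = 2.286
sigma = R_bar / d2 = 2.286 / 2.704 = 0.8454142
Cp = (USL - LSL)/(6*sigma) = (108.8 - 93.6)/(6*0.8454142) = 2.9966
Cpu = (108.8 - 107.34)/(3*0.8454142) = 0.5757
Cpl = (107.34 - 93.6)/(3*0.8454142) = 5.4175
Cpk = min(Cpu, Cpl) = 0.5757

0.5757


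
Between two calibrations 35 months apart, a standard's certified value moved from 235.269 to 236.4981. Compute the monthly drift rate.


rate = (v2 - v1) / months
= (236.4981 - 235.269) / 35
= 1.2291 / 35
= 0.0351

0.0351


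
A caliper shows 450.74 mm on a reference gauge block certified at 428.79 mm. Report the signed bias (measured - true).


Systematic error = measured - true
= 450.74 - 428.79
= 21.9500

21.9500


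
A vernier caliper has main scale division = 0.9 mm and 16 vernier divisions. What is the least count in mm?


LC = MSD / n_div
= 0.9 / 16
= 0.0563

0.0563


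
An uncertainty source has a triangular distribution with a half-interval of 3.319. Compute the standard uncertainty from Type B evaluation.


u_B = half_width / sqrt(6)
u_B = 3.319 / 2.4494897
u_B = 1.3550

1.3550


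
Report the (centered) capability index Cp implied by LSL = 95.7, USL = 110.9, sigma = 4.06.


Cp = (USL - LSL) / (6 * sigma)
= (110.9 - 95.7) / (6 * 4.06)
= 15.2000 / 24.3600
= 0.6240

0.6240


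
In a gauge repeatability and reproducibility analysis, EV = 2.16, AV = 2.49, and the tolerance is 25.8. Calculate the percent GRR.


GRR = sqrt(EV^2 + AV^2) = sqrt(2.16^2 + 2.49^2) = 3.2963161
%GRR = GRR / tol * 100 = 3.2963161 / 25.8 * 100
%GRR = 12.7764

12.7764


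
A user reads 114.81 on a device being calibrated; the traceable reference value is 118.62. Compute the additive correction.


Correction = standard - reading
= 118.62 - 114.81
= 3.8100

3.8100


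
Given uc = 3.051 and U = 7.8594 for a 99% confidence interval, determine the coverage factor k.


k = U / uc
k = 7.8594 / 3.051
k = 2.576

2.576


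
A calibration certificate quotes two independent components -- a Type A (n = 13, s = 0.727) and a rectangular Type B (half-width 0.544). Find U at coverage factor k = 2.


u_A = s / sqrt(n) = 0.727 / sqrt(13) = 0.20163352
u_B = half_width / sqrt(3) = 0.544 / sqrt(3) = 0.31407855
uc = sqrt(u_A^2 + u_B^2) = sqrt(0.20163352^2 + 0.31407855^2) = 0.37323104
U = k * uc = 2 * 0.37323104
U = 0.7465

0.7465


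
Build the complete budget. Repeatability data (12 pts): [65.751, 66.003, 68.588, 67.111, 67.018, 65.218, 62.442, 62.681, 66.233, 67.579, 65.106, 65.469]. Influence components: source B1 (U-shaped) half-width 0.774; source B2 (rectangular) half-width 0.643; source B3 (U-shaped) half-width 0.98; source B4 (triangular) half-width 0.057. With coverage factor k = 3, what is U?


mean = (65.751 + 66.003 + 68.588 + 67.111 + 67.018 + 65.218 + 62.442 + 62.681 + 66.233 + 67.579 + 65.106 + 65.469) / 12 = 65.76658333
s = sqrt(sum((x - mean)^2)/(n-1)) = 1.8163894
u_A = s / sqrt(n) = 1.8163894 / sqrt(12) = 0.52434645
u_B1 = 0.774 / sqrt(2) = 0.54730065
u_B2 = 0.643 / sqrt(3) = 0.37123622
u_B3 = 0.98 / sqrt(2) = 0.69296465
u_B4 = 0.057 / sqrt(6) = 0.023270153
uc = sqrt(0.52434645^2 + 0.54730065^2 + 0.37123622^2 + 0.69296465^2 + 0.023270153^2) = 1.0922614
U = k * uc = 3 * 1.0922614
U = 3.2768

3.2768


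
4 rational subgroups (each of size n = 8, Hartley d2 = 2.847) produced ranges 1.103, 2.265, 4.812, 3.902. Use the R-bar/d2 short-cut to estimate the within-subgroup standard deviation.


R_bar = (1.103 + 2.265 + 4.812 + 3.902) / 4
R_bar = 12.082 / 4 = 3.0205
sigma_hat = R_bar / d2 = 3.0205 / 2.847 = 1.0609

1.0609


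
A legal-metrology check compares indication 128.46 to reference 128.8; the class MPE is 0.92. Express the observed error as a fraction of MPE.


e = indication - reference = 128.46 - 128.8 = -0.3400
|e| = 0.3400
ratio = |e| / MPE = 0.3400 / 0.92
ratio = 0.3696

0.3696


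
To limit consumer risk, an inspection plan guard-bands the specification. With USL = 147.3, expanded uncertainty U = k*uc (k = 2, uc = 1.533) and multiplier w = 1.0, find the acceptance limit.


U = k * uc = 2 * 1.533 = 3.066
guard band g = w * U = 1.0 * 3.066 = 3.066
AL = USL - g = 147.3 - 3.066
AL = 144.2340

144.2340


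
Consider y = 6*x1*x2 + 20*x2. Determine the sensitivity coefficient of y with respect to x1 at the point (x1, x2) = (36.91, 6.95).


y = 6*x1*x2 + 20*x2
dy/dx1 = 6*x2
Evaluate at x2 = 6.95: c1 = 6 * 6.95
c1 = 41.7000

41.7000


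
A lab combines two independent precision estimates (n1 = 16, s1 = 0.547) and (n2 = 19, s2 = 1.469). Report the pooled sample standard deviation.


s_p = sqrt(((n1-1)*s1^2 + (n2-1)*s2^2) / (n1+n2-2))
numerator = (16-1)*0.547^2 + (19-1)*1.469^2 = 4.488135 + 38.843298 = 43.331433
denominator = 16 + 19 - 2 = 33
s_p^2 = 43.331433 / 33 = 1.3130737
s_p = sqrt(1.3130737) = 1.1459

1.1459


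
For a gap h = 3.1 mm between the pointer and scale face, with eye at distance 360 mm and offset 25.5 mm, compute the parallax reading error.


error = h * offset / d
= 3.1 * 25.5 / 360
= 0.2196

0.2196
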